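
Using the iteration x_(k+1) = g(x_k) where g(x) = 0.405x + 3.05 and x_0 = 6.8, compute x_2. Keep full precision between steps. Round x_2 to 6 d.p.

5.400620

x_1 = g(6.800000) = 5.804000
x_2 = g(5.804000) = 5.400620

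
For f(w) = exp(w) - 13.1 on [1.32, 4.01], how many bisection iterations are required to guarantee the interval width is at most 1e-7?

25

Initial width b − a = 4.01 − 1.32 = 2.690000.
After n steps the width is (b−a)/2^n; need (b−a)/2^n ≤ 1e-7.
So n ≥ log₂(2.690000/1e-7) = log₂(26900000.0000) ≈ 24.6811.
Hence n = 25.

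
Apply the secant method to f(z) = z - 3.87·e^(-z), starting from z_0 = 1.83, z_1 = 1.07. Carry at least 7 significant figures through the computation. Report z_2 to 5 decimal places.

f(z_0) = 1.209199, f(z_1) = -0.257443
z_2 = 1.070000 - (-0.257443)·(1.070000 - 1.830000)/(-0.257443 - (1.209199)) = 1.203404; f(z_2) = 0.041744

1.20340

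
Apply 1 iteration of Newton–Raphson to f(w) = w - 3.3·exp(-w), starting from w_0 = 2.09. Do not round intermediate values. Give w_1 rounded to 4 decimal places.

f'(w) = 1 + 3.3·exp(-w)
w_0 = 2.090000: f = 1.681832, f' = 1.408168 → w_1 = 2.090000 - (1.681832)/(1.408168) = 0.895659

0.8957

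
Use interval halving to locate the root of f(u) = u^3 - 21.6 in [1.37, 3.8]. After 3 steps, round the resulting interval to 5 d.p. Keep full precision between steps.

f(1.370000) = -19.028647, f(3.800000) = 33.272000 (opposite signs)
step 1: m = 2.585000, f(m) = -4.326448 < 0 → root in [2.585000, 3.800000]
step 2: m = 3.192500, f(m) = 10.938140 > 0 → root in [2.585000, 3.192500]
step 3: m = 2.888750, f(m) = 2.506262 > 0 → root in [2.585000, 2.888750]

[2.58500, 2.88875]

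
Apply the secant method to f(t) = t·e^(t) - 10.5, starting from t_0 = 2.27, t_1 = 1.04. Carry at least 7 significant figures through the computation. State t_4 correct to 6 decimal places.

1.748789

f(t_0) = 11.472240, f(t_1) = -7.557614
t_2 = 1.040000 - (-7.557614)·(1.040000 - 2.270000)/(-7.557614 - (11.472240)) = 1.528489; f(t_2) = -3.451831
t_3 = 1.528489 - (-3.451831)·(1.528489 - 1.040000)/(-3.451831 - (-7.557614)) = 1.939173; f(t_3) = 2.983058
t_4 = 1.939173 - (2.983058)·(1.939173 - 1.528489)/(2.983058 - (-3.451831)) = 1.748789; f(t_4) = -0.448587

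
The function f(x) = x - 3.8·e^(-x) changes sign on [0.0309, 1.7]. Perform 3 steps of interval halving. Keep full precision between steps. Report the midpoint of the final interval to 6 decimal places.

f(0.030900) = -3.653476, f(1.700000) = 1.005803 (opposite signs)
step 1: m = 0.865450, f(m) = -0.733826 < 0 → root in [0.865450, 1.700000]
step 2: m = 1.282725, f(m) = 0.229058 > 0 → root in [0.865450, 1.282725]
step 3: m = 1.074087, f(m) = -0.224028 < 0 → root in [1.074087, 1.282725]
Midpoint of [1.074087, 1.282725] = 1.178406

1.178406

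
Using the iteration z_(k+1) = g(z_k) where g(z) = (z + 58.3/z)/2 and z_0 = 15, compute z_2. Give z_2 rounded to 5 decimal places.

z_1 = g(15.000000) = 9.443333
z_2 = g(9.443333) = 7.808500

7.80850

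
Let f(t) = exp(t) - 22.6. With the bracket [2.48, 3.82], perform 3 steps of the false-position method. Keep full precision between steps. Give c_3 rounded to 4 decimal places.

3.0966

f(2.480000) = -10.658736, f(3.820000) = 23.004208
step 1: c = 2.904286, f(c) = -4.347799 < 0 → new bracket [2.904286, 3.820000]
step 2: c = 3.049845, f(c) = -1.487926 < 0 → new bracket [3.049845, 3.820000]
step 3: c = 3.096633, f(c) = -0.476665 < 0 → new bracket [3.096633, 3.820000]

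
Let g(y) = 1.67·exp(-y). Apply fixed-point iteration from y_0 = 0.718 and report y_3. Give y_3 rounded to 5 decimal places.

y_1 = g(0.718000) = 0.814504
y_2 = g(0.814504) = 0.739575
y_3 = g(0.739575) = 0.797119

0.79712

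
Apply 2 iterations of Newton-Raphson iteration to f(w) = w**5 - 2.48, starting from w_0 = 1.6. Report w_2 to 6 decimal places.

f'(w) = 5w**4
w_0 = 1.600000: f = 8.005760, f' = 32.768000 → w_1 = 1.600000 - (8.005760)/(32.768000) = 1.355684
w_1 = 1.355684: f = 2.099222, f' = 16.888978 → w_2 = 1.355684 - (2.099222)/(16.888978) = 1.231388

1.231388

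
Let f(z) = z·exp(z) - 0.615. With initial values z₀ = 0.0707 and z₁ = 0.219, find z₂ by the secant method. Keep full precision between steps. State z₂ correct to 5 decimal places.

0.47708

Secant update: z_(k+1) = z_k − f(z_k)·(z_k − z_(k-1))/(f(z_k) − f(z_(k-1))).
f(z_0) = -0.539121, f(z_1) = -0.342382
z_2 = 0.219000 - (-0.342382)·(0.219000 - 0.070700)/(-0.342382 - (-0.539121)) = 0.477085; f(z_2) = 0.153760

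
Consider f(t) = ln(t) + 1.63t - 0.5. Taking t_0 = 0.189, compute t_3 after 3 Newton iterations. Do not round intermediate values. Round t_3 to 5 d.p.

0.60994

Newton update: t ← t − f(t)/f'(t).
f'(t) = 1/t + 1.63
t_0 = 0.189000: f = -1.857938, f' = 6.921005 → t_1 = 0.189000 - (-1.857938)/(6.921005) = 0.457449
t_1 = 0.457449: f = -0.536447, f' = 3.816035 → t_2 = 0.457449 - (-0.536447)/(3.816035) = 0.598026
t_2 = 0.598026: f = -0.039338, f' = 3.302167 → t_3 = 0.598026 - (-0.039338)/(3.302167) = 0.609939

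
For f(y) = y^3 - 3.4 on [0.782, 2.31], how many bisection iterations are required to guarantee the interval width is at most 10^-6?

21

Initial width b − a = 2.31 − 0.782 = 1.528000.
After n steps the width is (b−a)/2^n; need (b−a)/2^n ≤ 10^-6.
So n ≥ log₂(1.528000/10^-6) = log₂(1528000.0000) ≈ 20.5432.
Hence n = 21.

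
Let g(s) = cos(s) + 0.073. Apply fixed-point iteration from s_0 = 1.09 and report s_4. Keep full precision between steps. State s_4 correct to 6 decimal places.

s_1 = g(1.090000) = 0.535485
s_2 = g(0.535485) = 0.933021
s_3 = g(0.933021) = 0.668410
s_4 = g(0.668410) = 0.857808

0.857808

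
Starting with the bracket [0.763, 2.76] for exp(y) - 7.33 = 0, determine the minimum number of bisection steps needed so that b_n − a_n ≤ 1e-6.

Initial width b − a = 2.76 − 0.763 = 1.997000.
After n steps the width is (b−a)/2^n; need (b−a)/2^n ≤ 1e-6.
So n ≥ log₂(1.997000/1e-6) = log₂(1997000.0000) ≈ 20.9294.
Hence n = 21.

21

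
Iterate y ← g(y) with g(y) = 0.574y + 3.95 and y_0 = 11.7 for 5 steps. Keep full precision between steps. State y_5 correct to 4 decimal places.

9.4236

y_1 = g(11.700000) = 10.665800
y_2 = g(10.665800) = 10.072169
y_3 = g(10.072169) = 9.731425
y_4 = g(9.731425) = 9.535838
y_5 = g(9.535838) = 9.423571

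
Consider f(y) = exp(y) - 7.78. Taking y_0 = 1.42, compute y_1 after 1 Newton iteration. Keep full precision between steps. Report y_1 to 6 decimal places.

f'(y) = exp(y)
y_0 = 1.420000: f = -3.642880, f' = 4.137120 → y_1 = 1.420000 - (-3.642880)/(4.137120) = 2.300535

2.300535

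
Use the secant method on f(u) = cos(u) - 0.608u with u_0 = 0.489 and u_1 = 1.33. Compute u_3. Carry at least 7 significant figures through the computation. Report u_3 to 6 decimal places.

0.950587

Secant update: u_(k+1) = u_k − f(u_k)·(u_k − u_(k-1))/(f(u_k) − f(u_(k-1))).
f(u_0) = 0.585491, f(u_1) = -0.570164
u_2 = 1.330000 - (-0.570164)·(1.330000 - 0.489000)/(-0.570164 - (0.585491)) = 0.915077; f(u_2) = 0.053363
u_3 = 0.915077 - (0.053363)·(0.915077 - 1.330000)/(0.053363 - (-0.570164)) = 0.950587; f(u_3) = 0.003249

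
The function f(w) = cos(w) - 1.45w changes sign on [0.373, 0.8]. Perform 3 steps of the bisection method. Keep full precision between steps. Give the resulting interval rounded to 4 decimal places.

f(0.373000) = 0.390388, f(0.800000) = -0.463293 (opposite signs)
step 1: m = 0.586500, f(m) = -0.017542 < 0 → root in [0.373000, 0.586500]
step 2: m = 0.479750, f(m) = 0.191473 > 0 → root in [0.479750, 0.586500]
step 3: m = 0.533125, f(m) = 0.088192 > 0 → root in [0.533125, 0.586500]

[0.5331, 0.5865]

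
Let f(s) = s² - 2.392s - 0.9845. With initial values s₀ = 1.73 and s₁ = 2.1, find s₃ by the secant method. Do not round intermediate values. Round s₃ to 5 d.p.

2.64733

Secant update: s_(k+1) = s_k − f(s_k)·(s_k − s_(k-1))/(f(s_k) − f(s_(k-1))).
f(s_0) = -2.129760, f(s_1) = -1.597700
s_2 = 2.100000 - (-1.597700)·(2.100000 - 1.730000)/(-1.597700 - (-2.129760)) = 3.211057; f(s_2) = 1.645539
s_3 = 3.211057 - (1.645539)·(3.211057 - 2.100000)/(1.645539 - (-1.597700)) = 2.647334; f(s_3) = -0.308545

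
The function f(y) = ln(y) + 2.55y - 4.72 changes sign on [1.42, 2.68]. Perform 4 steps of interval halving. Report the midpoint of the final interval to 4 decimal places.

1.6169

f(1.420000) = -0.748343, f(2.680000) = 3.099817 (opposite signs)
step 1: m = 2.050000, f(m) = 1.225340 > 0 → root in [1.420000, 2.050000]
step 2: m = 1.735000, f(m) = 0.255257 > 0 → root in [1.420000, 1.735000]
step 3: m = 1.577500, f(m) = -0.241534 < 0 → root in [1.577500, 1.735000]
step 4: m = 1.656250, f(m) = 0.007994 > 0 → root in [1.577500, 1.656250]
Midpoint of [1.577500, 1.656250] = 1.616875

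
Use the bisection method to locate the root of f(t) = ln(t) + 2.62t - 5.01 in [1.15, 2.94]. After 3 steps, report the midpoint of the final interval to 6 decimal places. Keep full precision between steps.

1.709375

f(1.150000) = -1.857238, f(2.940000) = 3.771210 (opposite signs)
step 1: m = 2.045000, f(m) = 1.063298 > 0 → root in [1.150000, 2.045000]
step 2: m = 1.597500, f(m) = -0.356110 < 0 → root in [1.597500, 2.045000]
step 3: m = 1.821250, f(m) = 0.361198 > 0 → root in [1.597500, 1.821250]
Midpoint of [1.597500, 1.821250] = 1.709375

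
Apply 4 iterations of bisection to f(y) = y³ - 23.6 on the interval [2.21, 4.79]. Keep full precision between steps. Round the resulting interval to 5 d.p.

[2.85500, 3.01625]

f(2.210000) = -12.806139, f(4.790000) = 86.302239 (opposite signs)
step 1: m = 3.500000, f(m) = 19.275000 > 0 → root in [2.210000, 3.500000]
step 2: m = 2.855000, f(m) = -0.328824 < 0 → root in [2.855000, 3.500000]
step 3: m = 3.177500, f(m) = 8.481649 > 0 → root in [2.855000, 3.177500]
step 4: m = 3.016250, f(m) = 3.841131 > 0 → root in [2.855000, 3.016250]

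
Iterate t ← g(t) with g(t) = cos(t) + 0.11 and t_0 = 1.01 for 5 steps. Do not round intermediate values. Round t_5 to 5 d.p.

t_1 = g(1.010000) = 0.641861
t_2 = g(0.641861) = 0.910983
t_3 = g(0.910983) = 0.722969
t_4 = g(0.722969) = 0.859845
t_5 = g(0.859845) = 0.762555

0.76256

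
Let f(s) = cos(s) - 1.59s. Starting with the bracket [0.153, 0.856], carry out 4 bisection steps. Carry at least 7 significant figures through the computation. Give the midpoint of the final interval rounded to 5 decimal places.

f(0.153000) = 0.745048, f(0.856000) = -0.705576 (opposite signs)
step 1: m = 0.504500, f(m) = 0.073261 > 0 → root in [0.504500, 0.856000]
step 2: m = 0.680250, f(m) = -0.304182 < 0 → root in [0.504500, 0.680250]
step 3: m = 0.592375, f(m) = -0.112259 < 0 → root in [0.504500, 0.592375]
step 4: m = 0.548437, f(m) = -0.018675 < 0 → root in [0.504500, 0.548437]
Midpoint of [0.504500, 0.548437] = 0.526469

0.52647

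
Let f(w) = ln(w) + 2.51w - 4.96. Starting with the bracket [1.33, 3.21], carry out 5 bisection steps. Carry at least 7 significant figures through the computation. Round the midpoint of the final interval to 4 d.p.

f(1.330000) = -1.336521, f(3.210000) = 4.263371 (opposite signs)
step 1: m = 2.270000, f(m) = 1.557480 > 0 → root in [1.330000, 2.270000]
step 2: m = 1.800000, f(m) = 0.145787 > 0 → root in [1.330000, 1.800000]
step 3: m = 1.565000, f(m) = -0.583964 < 0 → root in [1.565000, 1.800000]
step 4: m = 1.682500, f(m) = -0.216644 < 0 → root in [1.682500, 1.800000]
step 5: m = 1.741250, f(m) = -0.034859 < 0 → root in [1.741250, 1.800000]
Midpoint of [1.741250, 1.800000] = 1.770625

1.7706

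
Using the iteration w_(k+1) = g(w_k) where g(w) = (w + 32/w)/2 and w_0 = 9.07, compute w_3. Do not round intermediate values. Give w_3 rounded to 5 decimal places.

5.65695

w_1 = g(9.070000) = 6.299057
w_2 = g(6.299057) = 5.689591
w_3 = g(5.689591) = 5.656948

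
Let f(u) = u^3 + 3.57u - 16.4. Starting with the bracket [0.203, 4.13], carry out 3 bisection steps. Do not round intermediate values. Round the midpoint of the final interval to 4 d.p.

1.9211

f(0.203000) = -15.666925, f(4.130000) = 68.789097 (opposite signs)
step 1: m = 2.166500, f(m) = 1.503354 > 0 → root in [0.203000, 2.166500]
step 2: m = 1.184750, f(m) = -10.507489 < 0 → root in [1.184750, 2.166500]
step 3: m = 1.675625, f(m) = -5.713334 < 0 → root in [1.675625, 2.166500]
Midpoint of [1.675625, 2.166500] = 1.921063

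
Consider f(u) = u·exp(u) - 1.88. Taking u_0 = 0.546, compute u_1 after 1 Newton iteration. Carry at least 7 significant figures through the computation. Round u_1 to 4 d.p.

f'(u) = (u + 1)·exp(u)
u_0 = 0.546000: f = -0.937422, f' = 2.668912 → u_1 = 0.546000 - (-0.937422)/(2.668912) = 0.897237

0.8972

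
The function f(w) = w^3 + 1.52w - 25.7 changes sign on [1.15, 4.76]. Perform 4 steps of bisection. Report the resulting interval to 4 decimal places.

f(1.150000) = -22.431125, f(4.760000) = 89.385376 (opposite signs)
step 1: m = 2.955000, f(m) = 4.594734 > 0 → root in [1.150000, 2.955000]
step 2: m = 2.052500, f(m) = -13.933518 < 0 → root in [2.052500, 2.955000]
step 3: m = 2.503750, f(m) = -6.198882 < 0 → root in [2.503750, 2.955000]
step 4: m = 2.729375, f(m) = -1.218904 < 0 → root in [2.729375, 2.955000]

[2.7294, 2.9550]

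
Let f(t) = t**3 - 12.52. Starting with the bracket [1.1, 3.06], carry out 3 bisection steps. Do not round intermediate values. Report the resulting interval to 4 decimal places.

f(1.100000) = -11.189000, f(3.060000) = 16.132616 (opposite signs)
step 1: m = 2.080000, f(m) = -3.521088 < 0 → root in [2.080000, 3.060000]
step 2: m = 2.570000, f(m) = 4.454593 > 0 → root in [2.080000, 2.570000]
step 3: m = 2.325000, f(m) = 0.048078 > 0 → root in [2.080000, 2.325000]

[2.0800, 2.3250]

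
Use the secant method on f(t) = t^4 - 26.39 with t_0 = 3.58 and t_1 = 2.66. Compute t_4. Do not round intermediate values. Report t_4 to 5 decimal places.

2.27182

f(t_0) = 137.870109, f(t_1) = 23.674115
t_2 = 2.660000 - (23.674115)·(2.660000 - 3.580000)/(23.674115 - (137.870109)) = 2.469274; f(t_2) = 10.787217
t_3 = 2.469274 - (10.787217)·(2.469274 - 2.660000)/(10.787217 - (23.674115)) = 2.309623; f(t_3) = 2.065360
t_4 = 2.309623 - (2.065360)·(2.309623 - 2.469274)/(2.065360 - (10.787217)) = 2.271817; f(t_4) = 0.247485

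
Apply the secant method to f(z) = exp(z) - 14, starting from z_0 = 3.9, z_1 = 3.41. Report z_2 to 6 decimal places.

f(z_0) = 35.402449, f(z_1) = 16.265244
z_2 = 3.410000 - (16.265244)·(3.410000 - 3.900000)/(16.265244 - (35.402449)) = 2.993535; f(z_2) = 5.956109

2.993535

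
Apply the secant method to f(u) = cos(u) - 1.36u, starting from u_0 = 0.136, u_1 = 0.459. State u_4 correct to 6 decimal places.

Secant update: u_(k+1) = u_k − f(u_k)·(u_k − u_(k-1))/(f(u_k) − f(u_(k-1))).
f(u_0) = 0.805806, f(u_1) = 0.272256
u_2 = 0.459000 - (0.272256)·(0.459000 - 0.136000)/(0.272256 - (0.805806)) = 0.623818; f(u_2) = -0.036738
u_3 = 0.623818 - (-0.036738)·(0.623818 - 0.459000)/(-0.036738 - (0.272256)) = 0.604222; f(u_3) = 0.001203
u_4 = 0.604222 - (0.001203)·(0.604222 - 0.623818)/(0.001203 - (-0.036738)) = 0.604843; f(u_4) = 0.000005

0.604843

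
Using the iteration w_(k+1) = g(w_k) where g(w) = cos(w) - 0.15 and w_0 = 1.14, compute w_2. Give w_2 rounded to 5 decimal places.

w_1 = g(1.140000) = 0.267595
w_2 = g(0.267595) = 0.814410

0.81441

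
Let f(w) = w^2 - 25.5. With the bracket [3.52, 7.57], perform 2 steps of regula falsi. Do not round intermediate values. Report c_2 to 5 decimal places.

4.97836

False-position update: c = (a·f(b) − b·f(a))/(f(b) − f(a)); replace the endpoint whose sign matches f(c).
f(3.520000) = -13.109600, f(7.570000) = 31.804900
step 1: c = 4.702110, f(c) = -3.390161 < 0 → new bracket [4.702110, 7.570000]
step 2: c = 4.978359, f(c) = -0.715939 < 0 → new bracket [4.978359, 7.570000]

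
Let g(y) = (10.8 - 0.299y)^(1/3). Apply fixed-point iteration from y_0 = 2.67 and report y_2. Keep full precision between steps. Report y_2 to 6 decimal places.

2.165565

y_1 = g(2.670000) = 2.154555
y_2 = g(2.154555) = 2.165565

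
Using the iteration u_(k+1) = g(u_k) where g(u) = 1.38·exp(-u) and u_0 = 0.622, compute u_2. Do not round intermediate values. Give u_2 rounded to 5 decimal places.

0.65784

u_1 = g(0.622000) = 0.740880
u_2 = g(0.740880) = 0.657838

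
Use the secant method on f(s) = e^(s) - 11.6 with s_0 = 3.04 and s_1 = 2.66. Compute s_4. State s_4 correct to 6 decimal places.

2.451149

f(s_0) = 9.305243, f(s_1) = 2.696289
s_2 = 2.660000 - (2.696289)·(2.660000 - 3.040000)/(2.696289 - (9.305243)) = 2.504969; f(s_2) = 0.643185
s_3 = 2.504969 - (0.643185)·(2.504969 - 2.660000)/(0.643185 - (2.696289)) = 2.456402; f(s_3) = 0.062777
s_4 = 2.456402 - (0.062777)·(2.456402 - 2.504969)/(0.062777 - (0.643185)) = 2.451149; f(s_4) = 0.001673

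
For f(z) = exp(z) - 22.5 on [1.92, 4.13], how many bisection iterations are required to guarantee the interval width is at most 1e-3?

12

Initial width b − a = 4.13 − 1.92 = 2.210000.
After n steps the width is (b−a)/2^n; need (b−a)/2^n ≤ 1e-3.
So n ≥ log₂(2.210000/1e-3) = log₂(2210.0000) ≈ 11.1098.
Hence n = 12.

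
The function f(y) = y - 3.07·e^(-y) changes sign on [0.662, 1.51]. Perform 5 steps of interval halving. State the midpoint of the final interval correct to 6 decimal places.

f(0.662000) = -0.921563, f(1.510000) = 0.831806 (opposite signs)
step 1: m = 1.086000, f(m) = 0.049678 > 0 → root in [0.662000, 1.086000]
step 2: m = 0.874000, f(m) = -0.407047 < 0 → root in [0.874000, 1.086000]
step 3: m = 0.980000, f(m) = -0.172205 < 0 → root in [0.980000, 1.086000]
step 4: m = 1.033000, f(m) = -0.059728 < 0 → root in [1.033000, 1.086000]
step 5: m = 1.059500, f(m) = -0.004651 < 0 → root in [1.059500, 1.086000]
Midpoint of [1.059500, 1.086000] = 1.072750

1.072750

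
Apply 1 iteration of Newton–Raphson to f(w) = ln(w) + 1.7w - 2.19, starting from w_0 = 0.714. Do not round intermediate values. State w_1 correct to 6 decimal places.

f'(w) = 1/w + 1.7
w_0 = 0.714000: f = -1.313072, f' = 3.100560 → w_1 = 0.714000 - (-1.313072)/(3.100560) = 1.137495

1.137495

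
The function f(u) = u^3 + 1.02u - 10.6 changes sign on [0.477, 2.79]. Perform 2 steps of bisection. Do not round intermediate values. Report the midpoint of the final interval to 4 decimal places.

1.9226

f(0.477000) = -10.004929, f(2.790000) = 13.963439 (opposite signs)
step 1: m = 1.633500, f(m) = -4.575126 < 0 → root in [1.633500, 2.790000]
step 2: m = 2.211750, f(m) = 2.475508 > 0 → root in [1.633500, 2.211750]
Midpoint of [1.633500, 2.211750] = 1.922625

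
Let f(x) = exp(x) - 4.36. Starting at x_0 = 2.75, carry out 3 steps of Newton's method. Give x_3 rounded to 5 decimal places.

1.48052

f'(x) = exp(x)
x_0 = 2.750000: f = 11.282632, f' = 15.642632 → x_1 = 2.750000 - (11.282632)/(15.642632) = 2.028725
x_1 = 2.028725: f = 3.244388, f' = 7.604388 → x_2 = 2.028725 - (3.244388)/(7.604388) = 1.602079
x_2 = 1.602079: f = 0.603339, f' = 4.963339 → x_3 = 1.602079 - (0.603339)/(4.963339) = 1.480520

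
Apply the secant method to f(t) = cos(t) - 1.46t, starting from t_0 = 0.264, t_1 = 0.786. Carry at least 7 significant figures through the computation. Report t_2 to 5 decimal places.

0.56055

Secant update: t_(k+1) = t_k − f(t_k)·(t_k − t_(k-1))/(f(t_k) − f(t_(k-1))).
f(t_0) = 0.579914, f(t_1) = -0.440879
t_2 = 0.786000 - (-0.440879)·(0.786000 - 0.264000)/(-0.440879 - (0.579914)) = 0.560549; f(t_2) = 0.028562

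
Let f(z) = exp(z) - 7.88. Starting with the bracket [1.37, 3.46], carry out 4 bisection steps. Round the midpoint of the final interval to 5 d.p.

f(1.370000) = -3.944649, f(3.460000) = 23.936977 (opposite signs)
step 1: m = 2.415000, f(m) = 3.309770 > 0 → root in [1.370000, 2.415000]
step 2: m = 1.892500, f(m) = -1.244062 < 0 → root in [1.892500, 2.415000]
step 3: m = 2.153750, f(m) = 0.737112 > 0 → root in [1.892500, 2.153750]
step 4: m = 2.023125, f(m) = -0.318081 < 0 → root in [2.023125, 2.153750]
Midpoint of [2.023125, 2.153750] = 2.088438

2.08844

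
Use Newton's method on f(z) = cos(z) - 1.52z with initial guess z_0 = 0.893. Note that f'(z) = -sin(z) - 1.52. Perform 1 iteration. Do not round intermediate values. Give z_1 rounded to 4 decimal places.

z_0 = 0.893000: f = -0.730282, f' = -2.298956 → z_1 = 0.893000 - (-0.730282)/(-2.298956) = 0.575342

0.5753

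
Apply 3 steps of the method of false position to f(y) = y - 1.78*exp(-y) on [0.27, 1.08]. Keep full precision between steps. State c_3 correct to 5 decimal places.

0.80041

f(0.270000) = -1.088815, f(1.080000) = 0.475520
step 1: c = 0.833780, f(c) = 0.060540 > 0 → new bracket [0.270000, 0.833780]
step 2: c = 0.804084, f(c) = 0.007538 > 0 → new bracket [0.270000, 0.804084]
step 3: c = 0.800412, f(c) = 0.000935 > 0 → new bracket [0.270000, 0.800412]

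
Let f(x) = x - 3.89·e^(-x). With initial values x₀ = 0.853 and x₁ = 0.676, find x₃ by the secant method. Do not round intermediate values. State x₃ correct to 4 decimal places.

1.1802

f(x_0) = -0.804664, f(x_1) = -1.302639
x_2 = 0.676000 - (-1.302639)·(0.676000 - 0.853000)/(-1.302639 - (-0.804664)) = 1.139009; f(x_2) = -0.106320
x_3 = 1.139009 - (-0.106320)·(1.139009 - 0.676000)/(-0.106320 - (-1.302639)) = 1.180158; f(x_3) = -0.014967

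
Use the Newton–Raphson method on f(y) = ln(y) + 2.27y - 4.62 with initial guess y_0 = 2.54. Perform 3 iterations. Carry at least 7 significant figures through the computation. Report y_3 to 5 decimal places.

f'(y) = 1/y + 2.27
y_0 = 2.540000: f = 2.077964, f' = 2.663701 → y_1 = 2.540000 - (2.077964)/(2.663701) = 1.759896
y_1 = 1.759896: f = -0.059782, f' = 2.838215 → y_2 = 1.759896 - (-0.059782)/(2.838215) = 1.780959
y_2 = 1.780959: f = -0.000071, f' = 2.831495 → y_3 = 1.780959 - (-0.000071)/(2.831495) = 1.780984

1.78098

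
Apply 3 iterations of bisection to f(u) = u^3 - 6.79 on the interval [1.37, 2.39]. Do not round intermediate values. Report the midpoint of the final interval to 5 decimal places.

1.94375

f(1.370000) = -4.218647, f(2.390000) = 6.861919 (opposite signs)
step 1: m = 1.880000, f(m) = -0.145328 < 0 → root in [1.880000, 2.390000]
step 2: m = 2.135000, f(m) = 2.941810 > 0 → root in [1.880000, 2.135000]
step 3: m = 2.007500, f(m) = 1.300338 > 0 → root in [1.880000, 2.007500]
Midpoint of [1.880000, 2.007500] = 1.943750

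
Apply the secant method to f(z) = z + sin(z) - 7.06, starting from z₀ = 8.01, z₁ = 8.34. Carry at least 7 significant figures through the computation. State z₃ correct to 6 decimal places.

6.954874

f(z_0) = 1.937854, f(z_1) = 2.164200
z_2 = 8.340000 - (2.164200)·(8.340000 - 8.010000)/(2.164200 - (1.937854)) = 5.184715; f(z_2) = -2.765798
z_3 = 5.184715 - (-2.765798)·(5.184715 - 8.340000)/(-2.765798 - (2.164200)) = 6.954874; f(z_3) = 0.517183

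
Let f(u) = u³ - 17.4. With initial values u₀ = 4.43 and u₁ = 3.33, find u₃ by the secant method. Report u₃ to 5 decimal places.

2.66040

f(u_0) = 69.538307, f(u_1) = 19.526037
u_2 = 3.330000 - (19.526037)·(3.330000 - 4.430000)/(19.526037 - (69.538307)) = 2.900533; f(u_2) = 7.002439
u_3 = 2.900533 - (7.002439)·(2.900533 - 3.330000)/(7.002439 - (19.526037)) = 2.660400; f(u_3) = 1.429595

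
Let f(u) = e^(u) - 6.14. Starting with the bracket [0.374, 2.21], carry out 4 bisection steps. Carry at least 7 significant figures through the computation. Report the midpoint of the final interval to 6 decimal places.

1.808375

f(0.374000) = -4.686463, f(2.210000) = 2.975716 (opposite signs)
step 1: m = 1.292000, f(m) = -2.499941 < 0 → root in [1.292000, 2.210000]
step 2: m = 1.751000, f(m) = -0.379640 < 0 → root in [1.751000, 2.210000]
step 3: m = 1.980500, f(m) = 1.106365 > 0 → root in [1.751000, 1.980500]
step 4: m = 1.865750, f(m) = 0.320780 > 0 → root in [1.751000, 1.865750]
Midpoint of [1.751000, 1.865750] = 1.808375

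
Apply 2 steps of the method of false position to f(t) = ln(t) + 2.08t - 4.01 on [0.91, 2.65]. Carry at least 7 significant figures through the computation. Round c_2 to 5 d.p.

1.68238

f(0.910000) = -2.211511, f(2.650000) = 2.476560
step 1: c = 1.730813, f(c) = 0.138682 > 0 → new bracket [0.910000, 1.730813]
step 2: c = 1.682378, f(c) = 0.009554 > 0 → new bracket [0.910000, 1.682378]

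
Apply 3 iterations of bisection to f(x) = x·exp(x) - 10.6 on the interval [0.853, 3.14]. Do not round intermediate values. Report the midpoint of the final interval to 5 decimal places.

f(0.853000) = -8.598285, f(3.140000) = 61.946142 (opposite signs)
step 1: m = 1.996500, f(m) = 4.100708 > 0 → root in [0.853000, 1.996500]
step 2: m = 1.424750, f(m) = -4.677573 < 0 → root in [1.424750, 1.996500]
step 3: m = 1.710625, f(m) = -1.136107 < 0 → root in [1.710625, 1.996500]
Midpoint of [1.710625, 1.996500] = 1.853563

1.85356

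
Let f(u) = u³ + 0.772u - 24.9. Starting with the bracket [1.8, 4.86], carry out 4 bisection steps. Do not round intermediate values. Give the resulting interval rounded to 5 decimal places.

[2.75625, 2.94750]

f(1.800000) = -17.678400, f(4.860000) = 93.643176 (opposite signs)
step 1: m = 3.330000, f(m) = 14.596797 > 0 → root in [1.800000, 3.330000]
step 2: m = 2.565000, f(m) = -6.044108 < 0 → root in [2.565000, 3.330000]
step 3: m = 2.947500, f(m) = 2.982632 > 0 → root in [2.565000, 2.947500]
step 4: m = 2.756250, f(m) = -1.833181 < 0 → root in [2.756250, 2.947500]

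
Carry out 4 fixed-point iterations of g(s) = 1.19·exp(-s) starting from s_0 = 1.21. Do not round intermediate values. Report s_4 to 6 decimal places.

0.709918

s_1 = g(1.210000) = 0.354855
s_2 = g(0.354855) = 0.834518
s_3 = g(0.834518) = 0.516560
s_4 = g(0.516560) = 0.709918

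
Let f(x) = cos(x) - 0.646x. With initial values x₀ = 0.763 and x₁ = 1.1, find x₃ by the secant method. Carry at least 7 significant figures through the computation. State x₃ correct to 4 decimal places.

0.9278

f(x_0) = 0.229868, f(x_1) = -0.257004
x_2 = 1.100000 - (-0.257004)·(1.100000 - 0.763000)/(-0.257004 - (0.229868)) = 0.922109; f(x_2) = 0.008459
x_3 = 0.922109 - (0.008459)·(0.922109 - 1.100000)/(0.008459 - (-0.257004)) = 0.927777; f(x_3) = 0.000270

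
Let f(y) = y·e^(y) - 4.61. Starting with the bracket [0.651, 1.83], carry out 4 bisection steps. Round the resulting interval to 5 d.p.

f(0.651000) = -3.361735, f(1.830000) = 6.798013 (opposite signs)
step 1: m = 1.240500, f(m) = -0.321168 < 0 → root in [1.240500, 1.830000]
step 2: m = 1.535250, f(m) = 2.517377 > 0 → root in [1.240500, 1.535250]
step 3: m = 1.387875, f(m) = 0.950282 > 0 → root in [1.240500, 1.387875]
step 4: m = 1.314188, f(m) = 0.281046 > 0 → root in [1.240500, 1.314188]

[1.24050, 1.31419]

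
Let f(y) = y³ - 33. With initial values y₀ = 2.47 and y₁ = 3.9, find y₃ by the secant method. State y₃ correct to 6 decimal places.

f(y_0) = -17.930777, f(y_1) = 26.319000
y_2 = 3.900000 - (26.319000)·(3.900000 - 2.470000)/(26.319000 - (-17.930777)) = 3.049461; f(y_2) = -4.642420
y_3 = 3.049461 - (-4.642420)·(3.049461 - 3.900000)/(-4.642420 - (26.319000)) = 3.176992; f(y_3) = -0.933723

3.176992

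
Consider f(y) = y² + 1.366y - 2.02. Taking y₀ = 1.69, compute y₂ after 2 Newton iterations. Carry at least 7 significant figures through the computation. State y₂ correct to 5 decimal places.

f'(y) = 2y + 1.366
y_0 = 1.690000: f = 3.144640, f' = 4.746000 → y_1 = 1.690000 - (3.144640)/(4.746000) = 1.027413
y_1 = 1.027413: f = 0.439022, f' = 3.420825 → y_2 = 1.027413 - (0.439022)/(3.420825) = 0.899074

0.89907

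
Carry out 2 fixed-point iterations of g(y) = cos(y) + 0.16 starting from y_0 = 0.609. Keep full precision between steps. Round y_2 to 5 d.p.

0.71684

y_1 = g(0.609000) = 0.980220
y_2 = g(0.980220) = 0.716839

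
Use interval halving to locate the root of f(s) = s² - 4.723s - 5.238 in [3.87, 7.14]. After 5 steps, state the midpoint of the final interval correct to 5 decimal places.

f(3.870000) = -8.539110, f(7.140000) = 12.019380 (opposite signs)
step 1: m = 5.505000, f(m) = -0.933090 < 0 → root in [5.505000, 7.140000]
step 2: m = 6.322500, f(m) = 4.874839 > 0 → root in [5.505000, 6.322500]
step 3: m = 5.913750, f(m) = 1.803798 > 0 → root in [5.505000, 5.913750]
step 4: m = 5.709375, f(m) = 0.393585 > 0 → root in [5.505000, 5.709375]
step 5: m = 5.607188, f(m) = -0.280195 < 0 → root in [5.607188, 5.709375]
Midpoint of [5.607188, 5.709375] = 5.658281

5.65828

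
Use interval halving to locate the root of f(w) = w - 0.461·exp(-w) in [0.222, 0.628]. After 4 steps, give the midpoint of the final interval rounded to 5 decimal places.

f(0.222000) = -0.147222, f(0.628000) = 0.381984 (opposite signs)
step 1: m = 0.425000, f(m) = 0.123612 > 0 → root in [0.222000, 0.425000]
step 2: m = 0.323500, f(m) = -0.010085 < 0 → root in [0.323500, 0.425000]
step 3: m = 0.374250, f(m) = 0.057172 > 0 → root in [0.323500, 0.374250]
step 4: m = 0.348875, f(m) = 0.023648 > 0 → root in [0.323500, 0.348875]
Midpoint of [0.323500, 0.348875] = 0.336187

0.33619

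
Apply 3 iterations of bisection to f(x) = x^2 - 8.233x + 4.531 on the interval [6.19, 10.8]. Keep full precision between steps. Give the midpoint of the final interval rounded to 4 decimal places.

f(6.190000) = -8.115170, f(10.800000) = 32.254600 (opposite signs)
step 1: m = 8.495000, f(m) = 6.756690 > 0 → root in [6.190000, 8.495000]
step 2: m = 7.342500, f(m) = -2.007496 < 0 → root in [7.342500, 8.495000]
step 3: m = 7.918750, f(m) = 2.042533 > 0 → root in [7.342500, 7.918750]
Midpoint of [7.342500, 7.918750] = 7.630625

7.6306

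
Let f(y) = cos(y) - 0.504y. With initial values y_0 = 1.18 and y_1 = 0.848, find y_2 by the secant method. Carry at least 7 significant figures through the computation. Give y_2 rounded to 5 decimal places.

1.02152

f(y_0) = -0.213795, f(y_1) = 0.234092
y_2 = 0.848000 - (0.234092)·(0.848000 - 1.180000)/(0.234092 - (-0.213795)) = 1.021523; f(y_2) = 0.007220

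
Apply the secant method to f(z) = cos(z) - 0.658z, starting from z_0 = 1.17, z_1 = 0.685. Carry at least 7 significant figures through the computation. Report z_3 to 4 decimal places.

0.9210

Secant update: z_(k+1) = z_k − f(z_k)·(z_k − z_(k-1))/(f(z_k) − f(z_(k-1))).
f(z_0) = -0.379708, f(z_1) = 0.323689
z_2 = 0.685000 - (0.323689)·(0.685000 - 1.170000)/(0.323689 - (-0.379708)) = 0.908187; f(z_2) = 0.017589
z_3 = 0.908187 - (0.017589)·(0.908187 - 0.685000)/(0.017589 - (0.323689)) = 0.921012; f(z_3) = -0.001011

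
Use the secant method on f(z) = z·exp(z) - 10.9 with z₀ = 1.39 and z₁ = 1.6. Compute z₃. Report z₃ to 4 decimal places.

f(z_0) = -5.319358, f(z_1) = -2.975148
z_2 = 1.600000 - (-2.975148)·(1.600000 - 1.390000)/(-2.975148 - (-5.319358)) = 1.866521; f(z_2) = 1.168481
z_3 = 1.866521 - (1.168481)·(1.866521 - 1.600000)/(1.168481 - (-2.975148)) = 1.791363; f(z_3) = -0.156074

1.7914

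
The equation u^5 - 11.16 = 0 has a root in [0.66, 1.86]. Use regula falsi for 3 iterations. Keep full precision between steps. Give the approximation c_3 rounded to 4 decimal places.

1.5905

f(0.660000) = -11.034767, f(1.860000) = 11.102028
step 1: c = 1.258177, f(c) = -8.007112 < 0 → new bracket [1.258177, 1.860000]
step 2: c = 1.510353, f(c) = -3.300551 < 0 → new bracket [1.510353, 1.860000]
step 3: c = 1.590479, f(c) = -0.982522 < 0 → new bracket [1.590479, 1.860000]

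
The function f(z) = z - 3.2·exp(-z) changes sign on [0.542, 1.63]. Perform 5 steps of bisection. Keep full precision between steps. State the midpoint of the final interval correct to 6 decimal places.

f(0.542000) = -1.319069, f(1.630000) = 1.003025 (opposite signs)
step 1: m = 1.086000, f(m) = 0.005795 > 0 → root in [0.542000, 1.086000]
step 2: m = 0.814000, f(m) = -0.603863 < 0 → root in [0.814000, 1.086000]
step 3: m = 0.950000, f(m) = -0.287571 < 0 → root in [0.950000, 1.086000]
step 4: m = 1.018000, f(m) = -0.138214 < 0 → root in [1.018000, 1.086000]
step 5: m = 1.052000, f(m) = -0.065563 < 0 → root in [1.052000, 1.086000]
Midpoint of [1.052000, 1.086000] = 1.069000

1.069000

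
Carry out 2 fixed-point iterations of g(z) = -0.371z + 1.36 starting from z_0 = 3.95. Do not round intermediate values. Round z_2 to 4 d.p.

z_1 = g(3.950000) = -0.105450
z_2 = g(-0.105450) = 1.399122

1.3991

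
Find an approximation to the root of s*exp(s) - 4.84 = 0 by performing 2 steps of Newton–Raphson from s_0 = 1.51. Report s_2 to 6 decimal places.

f'(s) = (s+1)*exp(s)
s_0 = 1.510000: f = 1.995363, f' = 11.362094 → s_1 = 1.510000 - (1.995363)/(11.362094) = 1.334384
s_1 = 1.334384: f = 0.227533, f' = 8.865189 → s_2 = 1.334384 - (0.227533)/(8.865189) = 1.308718

1.308718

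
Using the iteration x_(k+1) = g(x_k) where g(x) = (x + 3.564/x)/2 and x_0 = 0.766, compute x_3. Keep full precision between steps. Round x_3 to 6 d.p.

x_1 = g(0.766000) = 2.709371
x_2 = g(2.709371) = 2.012403
x_3 = g(2.012403) = 1.891710

1.891710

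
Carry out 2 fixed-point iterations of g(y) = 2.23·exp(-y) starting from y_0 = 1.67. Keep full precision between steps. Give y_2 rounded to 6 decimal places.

y_1 = g(1.670000) = 0.419791
y_2 = g(0.419791) = 1.465521

1.465521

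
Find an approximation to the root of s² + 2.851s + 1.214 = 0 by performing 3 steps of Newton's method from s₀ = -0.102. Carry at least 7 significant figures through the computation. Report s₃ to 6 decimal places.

-0.521036

Newton update: s ← s − f(s)/f'(s).
f'(s) = 2s + 2.851
s_0 = -0.102000: f = 0.933602, f' = 2.647000 → s_1 = -0.102000 - (0.933602)/(2.647000) = -0.454702
s_1 = -0.454702: f = 0.124399, f' = 1.941596 → s_2 = -0.454702 - (0.124399)/(1.941596) = -0.518772
s_2 = -0.518772: f = 0.004105, f' = 1.813456 → s_3 = -0.518772 - (0.004105)/(1.813456) = -0.521036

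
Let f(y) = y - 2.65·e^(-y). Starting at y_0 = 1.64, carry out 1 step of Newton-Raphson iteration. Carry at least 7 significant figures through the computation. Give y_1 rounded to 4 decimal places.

Newton update: y ← y − f(y)/f'(y).
f'(y) = 1 + 2.65·e^(-y)
y_0 = 1.640000: f = 1.125953, f' = 1.514047 → y_1 = 1.640000 - (1.125953)/(1.514047) = 0.896329

0.8963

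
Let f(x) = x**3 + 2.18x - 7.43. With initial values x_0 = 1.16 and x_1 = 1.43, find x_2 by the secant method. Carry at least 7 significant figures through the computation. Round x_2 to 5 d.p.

1.62205

f(x_0) = -3.340304, f(x_1) = -1.388393
x_2 = 1.430000 - (-1.388393)·(1.430000 - 1.160000)/(-1.388393 - (-3.340304)) = 1.622051; f(x_2) = 0.373766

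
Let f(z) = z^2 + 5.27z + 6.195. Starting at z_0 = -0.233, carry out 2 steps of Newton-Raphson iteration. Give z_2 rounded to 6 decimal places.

f'(z) = 2z + 5.27
z_0 = -0.233000: f = 5.021379, f' = 4.804000 → z_1 = -0.233000 - (5.021379)/(4.804000) = -1.278250
z_1 = -1.278250: f = 1.092547, f' = 2.713501 → z_2 = -1.278250 - (1.092547)/(2.713501) = -1.680883

-1.680883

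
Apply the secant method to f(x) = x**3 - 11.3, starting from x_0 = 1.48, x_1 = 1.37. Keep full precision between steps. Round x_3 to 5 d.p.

Secant update: x_(k+1) = x_k − f(x_k)·(x_k − x_(k-1))/(f(x_k) − f(x_(k-1))).
f(x_0) = -8.058208, f(x_1) = -8.728647
x_2 = 1.370000 - (-8.728647)·(1.370000 - 1.480000)/(-8.728647 - (-8.058208)) = 2.802123; f(x_2) = 10.701973
x_3 = 2.802123 - (10.701973)·(2.802123 - 1.370000)/(10.701973 - (-8.728647)) = 2.013340; f(x_3) = -3.138849

2.01334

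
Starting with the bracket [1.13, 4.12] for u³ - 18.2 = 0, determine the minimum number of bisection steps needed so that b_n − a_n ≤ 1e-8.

29

Initial width b − a = 4.12 − 1.13 = 2.990000.
After n steps the width is (b−a)/2^n; need (b−a)/2^n ≤ 1e-8.
So n ≥ log₂(2.990000/1e-8) = log₂(299000000.0000) ≈ 28.1556.
Hence n = 29.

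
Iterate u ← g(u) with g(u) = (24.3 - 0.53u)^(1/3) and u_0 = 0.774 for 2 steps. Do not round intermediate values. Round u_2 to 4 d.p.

2.8345

u_1 = g(0.774000) = 2.880077
u_2 = g(2.880077) = 2.834503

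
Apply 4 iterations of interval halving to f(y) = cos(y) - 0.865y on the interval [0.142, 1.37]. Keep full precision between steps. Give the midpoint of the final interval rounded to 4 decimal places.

0.7944

f(0.142000) = 0.867105, f(1.370000) = -0.985600 (opposite signs)
step 1: m = 0.756000, f(m) = 0.073646 > 0 → root in [0.756000, 1.370000]
step 2: m = 1.063000, f(m) = -0.433242 < 0 → root in [0.756000, 1.063000]
step 3: m = 0.909500, f(m) = -0.172577 < 0 → root in [0.756000, 0.909500]
step 4: m = 0.832750, f(m) = -0.047485 < 0 → root in [0.756000, 0.832750]
Midpoint of [0.756000, 0.832750] = 0.794375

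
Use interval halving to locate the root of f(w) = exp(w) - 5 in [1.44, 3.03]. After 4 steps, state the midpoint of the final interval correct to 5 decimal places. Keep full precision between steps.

1.58906

f(1.440000) = -0.779304, f(3.030000) = 15.697233 (opposite signs)
step 1: m = 2.235000, f(m) = 4.346482 > 0 → root in [1.440000, 2.235000]
step 2: m = 1.837500, f(m) = 1.280817 > 0 → root in [1.440000, 1.837500]
step 3: m = 1.638750, f(m) = 0.148730 > 0 → root in [1.440000, 1.638750]
step 4: m = 1.539375, f(m) = -0.338324 < 0 → root in [1.539375, 1.638750]
Midpoint of [1.539375, 1.638750] = 1.589062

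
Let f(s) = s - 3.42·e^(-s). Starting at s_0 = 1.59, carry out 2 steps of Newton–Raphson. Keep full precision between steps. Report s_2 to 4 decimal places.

f'(s) = 1 + 3.42·e^(-s)
s_0 = 1.590000: f = 0.892574, f' = 1.697426 → s_1 = 1.590000 - (0.892574)/(1.697426) = 1.064160
s_1 = 1.064160: f = -0.115800, f' = 2.179960 → s_2 = 1.064160 - (-0.115800)/(2.179960) = 1.117280

1.1173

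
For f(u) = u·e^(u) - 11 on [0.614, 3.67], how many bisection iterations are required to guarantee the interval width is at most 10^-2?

9

Initial width b − a = 3.67 − 0.614 = 3.056000.
After n steps the width is (b−a)/2^n; need (b−a)/2^n ≤ 10^-2.
So n ≥ log₂(3.056000/10^-2) = log₂(305.6000) ≈ 8.2555.
Hence n = 9.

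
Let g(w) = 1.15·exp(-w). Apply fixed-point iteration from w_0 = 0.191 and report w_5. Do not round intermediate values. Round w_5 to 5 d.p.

0.66333

w_1 = g(0.191000) = 0.950052
w_2 = g(0.950052) = 0.444729
w_3 = g(0.444729) = 0.737148
w_4 = g(0.737148) = 0.550248
w_5 = g(0.550248) = 0.663328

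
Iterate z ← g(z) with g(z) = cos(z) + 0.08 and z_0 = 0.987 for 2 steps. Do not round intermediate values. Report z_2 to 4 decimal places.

0.8873

z_1 = g(0.987000) = 0.631195
z_2 = g(0.631195) = 0.887323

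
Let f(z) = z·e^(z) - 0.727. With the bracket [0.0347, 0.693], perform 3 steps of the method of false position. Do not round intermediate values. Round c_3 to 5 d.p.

0.45633

f(0.034700) = -0.691075, f(0.693000) = 0.658796
step 1: c = 0.371721, f(c) = -0.187920 < 0 → new bracket [0.371721, 0.693000]
step 2: c = 0.443025, f(c) = -0.037027 < 0 → new bracket [0.443025, 0.693000]
step 3: c = 0.456327, f(c) = -0.006794 < 0 → new bracket [0.456327, 0.693000]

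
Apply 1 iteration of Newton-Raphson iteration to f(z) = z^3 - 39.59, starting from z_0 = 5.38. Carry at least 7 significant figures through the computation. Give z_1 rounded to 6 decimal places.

f'(z) = 3z^2
z_0 = 5.380000: f = 116.130872, f' = 86.833200 → z_1 = 5.380000 - (116.130872)/(86.833200) = 4.042598

4.042598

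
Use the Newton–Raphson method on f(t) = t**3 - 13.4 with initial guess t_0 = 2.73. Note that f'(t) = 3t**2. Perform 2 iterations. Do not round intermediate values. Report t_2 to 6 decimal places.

t_0 = 2.730000: f = 6.946417, f' = 22.358700 → t_1 = 2.730000 - (6.946417)/(22.358700) = 2.419319
t_1 = 2.419319: f = 0.760532, f' = 17.559317 → t_2 = 2.419319 - (0.760532)/(17.559317) = 2.376007

2.376007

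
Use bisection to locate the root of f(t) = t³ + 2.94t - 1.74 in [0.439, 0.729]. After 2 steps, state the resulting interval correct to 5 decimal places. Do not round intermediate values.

[0.51150, 0.58400]

f(0.439000) = -0.364735, f(0.729000) = 0.790680 (opposite signs)
step 1: m = 0.584000, f(m) = 0.176137 > 0 → root in [0.439000, 0.584000]
step 2: m = 0.511500, f(m) = -0.102365 < 0 → root in [0.511500, 0.584000]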